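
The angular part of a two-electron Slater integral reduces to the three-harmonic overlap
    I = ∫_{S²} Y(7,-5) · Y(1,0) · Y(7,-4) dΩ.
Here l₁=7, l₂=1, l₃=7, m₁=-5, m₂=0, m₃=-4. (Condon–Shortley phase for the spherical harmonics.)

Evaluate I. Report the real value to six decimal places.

m-sum = -5 + 0 − 4 = -9 ≠ 0 ⇒ I = 0

0.000000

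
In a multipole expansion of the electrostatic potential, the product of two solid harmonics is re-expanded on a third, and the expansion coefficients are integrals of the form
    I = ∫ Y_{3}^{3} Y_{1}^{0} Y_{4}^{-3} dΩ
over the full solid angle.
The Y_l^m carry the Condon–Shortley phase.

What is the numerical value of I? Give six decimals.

-0.162868

Rules hold: Σm=0, L=8 even, 2≤4≤4.
N = 7·3·9 = 189
Δ = 0!·6!·2!/9! = 1/252
Racah Σ t=0..0: t=0:+1/36 = 1/36
⇒ 3j(3 1 4; 0 0 0)² = 4/63, sgn +1
Racah Σ t=0..0: t=0:+1/720 = 1/720
⇒ 3j(3 1 4; 3 0 -3)² = 1/36, sgn -1
4πI² = N·(3j₀)²·(3jₘ)² = 1/3
I = -1·√(0.333333/4π) = -0.16286750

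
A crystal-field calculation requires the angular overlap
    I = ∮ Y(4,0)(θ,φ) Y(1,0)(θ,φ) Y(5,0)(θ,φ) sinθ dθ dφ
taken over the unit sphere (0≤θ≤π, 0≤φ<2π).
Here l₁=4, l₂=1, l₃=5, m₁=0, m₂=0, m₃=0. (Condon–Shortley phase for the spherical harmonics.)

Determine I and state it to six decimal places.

0.245532

Checks pass: Σm=0; 10 even; l₃=5∈[3,5].
(2·4+1)(2·1+1)(2·5+1) = 297
Δ: 0! 8! 2! / 11! → 1/495
sum: t=0:+1/576 = 1/576
3j²(4 1 5; 0 0 0) = Δ·Π!·Σ² = 5/99  (sign -1)
(m-triple is (0,0,0) — same symbol as above.)
combine: 4πI² = 297·5/99·5/99 = 25/33
take √, sign +1: I = 0.24553200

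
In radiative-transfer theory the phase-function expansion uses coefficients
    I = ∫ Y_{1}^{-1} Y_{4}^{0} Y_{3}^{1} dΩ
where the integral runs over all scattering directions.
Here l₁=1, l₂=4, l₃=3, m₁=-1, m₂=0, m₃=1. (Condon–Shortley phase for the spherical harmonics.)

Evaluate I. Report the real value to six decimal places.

0.150786

Checks pass: Σm=0; 8 even; l₃=3∈[3,5].
(2·1+1)(2·4+1)(2·3+1) = 189
Δ: 2! 0! 6! / 9! → 1/252
sum: t=1:−1/36 = -1/36
3j²(1 4 3; 0 0 0) = Δ·Π!·Σ² = 4/63  (sign +1)
sum: t=2:+1/96 = 1/96
3j²(1 4 3; -1 0 1) = Δ·Π!·Σ² = 1/42  (sign +1)
combine: 4πI² = 189·4/63·1/42 = 2/7
take √, sign +1: I = 0.15078601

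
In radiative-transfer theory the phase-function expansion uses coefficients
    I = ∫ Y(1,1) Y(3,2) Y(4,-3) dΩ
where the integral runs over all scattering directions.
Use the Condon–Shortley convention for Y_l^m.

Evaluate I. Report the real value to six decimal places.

Checks pass: Σm=0; 8 even; l₃=4∈[2,4].
(2·1+1)(2·3+1)(2·4+1) = 189
Δ: 0! 2! 6! / 9! → 1/252
sum: t=0:+1/36 = 1/36
3j²(1 3 4; 0 0 0) = Δ·Π!·Σ² = 4/63  (sign +1)
sum: t=0:+1/240 = 1/240
3j²(1 3 4; 1 2 -3) = Δ·Π!·Σ² = 1/12  (sign -1)
combine: 4πI² = 189·4/63·1/12 = 1/1
take √, sign -1: I = -0.28209479

-0.282095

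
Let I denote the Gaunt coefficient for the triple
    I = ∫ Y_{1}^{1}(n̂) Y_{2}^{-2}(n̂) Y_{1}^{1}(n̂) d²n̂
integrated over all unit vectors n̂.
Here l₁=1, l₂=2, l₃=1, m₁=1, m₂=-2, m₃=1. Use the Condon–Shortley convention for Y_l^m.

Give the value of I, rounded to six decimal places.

m-sum 0 ✓  L=4 even ✓  1≤1≤3 ✓
Π(2lᵢ+1) = 3×5×3 = 45
triangle coeff Δ(1,2,1) = 1/30
Σ_t [1,1]: t=1:−1/1 = -1/1
(3j)²=2/15 [(1 2 1; 0 0 0)], sign=+1
Σ_t [0,0]: t=0:+1/4 = 1/4
(3j)²=1/5 [(1 2 1; 1 -2 1)], sign=+1
⇒ 4πI² = 6/5
I = (+1)√(6/5/(4π)) = 0.30901936

0.309019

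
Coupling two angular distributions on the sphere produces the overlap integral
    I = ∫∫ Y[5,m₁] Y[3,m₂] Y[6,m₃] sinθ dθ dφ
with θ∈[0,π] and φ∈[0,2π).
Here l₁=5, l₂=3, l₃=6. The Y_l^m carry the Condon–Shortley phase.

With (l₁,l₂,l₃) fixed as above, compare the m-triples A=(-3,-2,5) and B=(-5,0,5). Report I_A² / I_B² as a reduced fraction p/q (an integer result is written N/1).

l's match ⇒ only the (l;m) 3-j factors differ between A and B.
A: triangle coeff Δ(5,3,6) = 1/675675; Σ_t [0,1]: t=0:+1/483840 t=1:−1/120960 = -1/161280; (3j)²=2/91 [(5 3 6; -3 -2 5)], sign=+1
B: triangle coeff Δ(5,3,6) = 1/675675; Σ_t [2,2]: t=2:+1/483840 = 1/483840; (3j)²=3/91 [(5 3 6; -5 0 5)], sign=-1
I_A²/I_B² = (2/91)/(3/91) = 2/3

2/3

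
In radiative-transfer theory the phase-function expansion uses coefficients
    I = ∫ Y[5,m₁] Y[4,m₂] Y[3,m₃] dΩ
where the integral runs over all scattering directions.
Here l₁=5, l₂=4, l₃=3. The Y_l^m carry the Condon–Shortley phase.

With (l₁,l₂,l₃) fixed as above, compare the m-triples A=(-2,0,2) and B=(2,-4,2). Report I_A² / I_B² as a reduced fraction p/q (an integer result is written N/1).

5/14

Shared (l₁,l₂,l₃)=(5,4,3): N and (l;000)² cancel in I_A²/I_B².
A: Δ = 6!·4!·2!/13! = 1/180180; Racah Σ t=3..4: t=3:−1/864 t=4:+1/576 = 1/1728; ⇒ 3j(5 4 3; -2 0 2)² = 5/1287, sgn -1
B: Δ = 6!·4!·2!/13! = 1/180180; Racah Σ t=0..0: t=0:+1/8640 = 1/8640; ⇒ 3j(5 4 3; 2 -4 2)² = 14/1287, sgn -1
I_A²/I_B² = (5/1287)/(14/1287) = 5/14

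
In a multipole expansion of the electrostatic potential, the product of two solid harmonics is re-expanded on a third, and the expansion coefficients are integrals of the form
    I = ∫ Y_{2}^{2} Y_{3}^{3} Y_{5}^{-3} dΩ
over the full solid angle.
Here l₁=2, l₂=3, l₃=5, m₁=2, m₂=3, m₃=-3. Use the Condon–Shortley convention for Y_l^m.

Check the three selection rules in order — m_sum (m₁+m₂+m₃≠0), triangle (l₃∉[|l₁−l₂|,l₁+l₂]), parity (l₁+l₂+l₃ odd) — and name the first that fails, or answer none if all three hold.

m_sum

azimuthal sum: 2 + 3 − 3 = 2  ✗
1 ≤ 5 ≤ 5 (triangle on l)
L = 2 + 3 + 5 = 10 (even)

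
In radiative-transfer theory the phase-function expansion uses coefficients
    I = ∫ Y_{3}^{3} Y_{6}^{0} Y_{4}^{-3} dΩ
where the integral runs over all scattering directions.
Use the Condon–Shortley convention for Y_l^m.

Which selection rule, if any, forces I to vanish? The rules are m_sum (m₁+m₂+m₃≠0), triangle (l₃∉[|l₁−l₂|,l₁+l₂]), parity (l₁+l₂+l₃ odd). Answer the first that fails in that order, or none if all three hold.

parity

azimuthal sum: 3 + 0 − 3 = 0  ✓
3 ≤ 4 ≤ 9 (triangle on l)  ✓
L = 3 + 6 + 4 = 13 (odd)  ✗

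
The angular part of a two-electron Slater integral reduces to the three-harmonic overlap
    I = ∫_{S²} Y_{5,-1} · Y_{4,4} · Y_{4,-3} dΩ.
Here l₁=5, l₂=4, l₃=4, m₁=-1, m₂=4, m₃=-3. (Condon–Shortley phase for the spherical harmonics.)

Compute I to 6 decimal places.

0.000000

Σlᵢ=13 odd — θ-integrand is odd under cosθ→−cosθ; I=0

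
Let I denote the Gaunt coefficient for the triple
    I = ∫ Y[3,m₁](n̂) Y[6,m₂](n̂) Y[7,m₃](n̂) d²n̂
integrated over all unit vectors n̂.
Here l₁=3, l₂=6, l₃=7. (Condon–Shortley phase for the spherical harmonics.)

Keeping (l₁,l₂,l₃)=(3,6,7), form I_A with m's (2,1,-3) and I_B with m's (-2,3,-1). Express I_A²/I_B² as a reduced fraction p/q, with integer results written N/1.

10/507

Shared (l₁,l₂,l₃)=(3,6,7): N and (l;000)² cancel in I_A²/I_B².
A: Δ = 2!·4!·10!/17! = 1/2042040; Racah Σ t=0..1: t=0:+1/362880 t=1:−1/414720 = 1/2903040; ⇒ 3j(3 6 7; 2 1 -3)² = 25/68068, sgn +1
B: Δ = 2!·4!·10!/17! = 1/2042040; Racah Σ t=1..2: t=1:−1/1935360 t=2:+1/362880 = 13/5806080; ⇒ 3j(3 6 7; -2 3 -1)² = 195/10472, sgn +1
I_A²/I_B² = (25/68068)/(195/10472) = 10/507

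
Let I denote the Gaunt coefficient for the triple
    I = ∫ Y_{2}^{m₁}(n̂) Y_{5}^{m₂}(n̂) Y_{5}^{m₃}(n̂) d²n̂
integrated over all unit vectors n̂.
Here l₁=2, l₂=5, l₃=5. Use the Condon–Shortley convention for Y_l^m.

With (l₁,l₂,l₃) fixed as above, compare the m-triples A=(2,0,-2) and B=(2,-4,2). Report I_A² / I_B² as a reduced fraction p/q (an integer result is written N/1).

l's match ⇒ only the (l;m) 3-j factors differ between A and B.
A: triangle coeff Δ(2,5,5) = 1/38610; Σ_t [0,0]: t=0:+1/2880 = 1/2880; (3j)²=14/429 [(2 5 5; 2 0 -2)], sign=-1
B: triangle coeff Δ(2,5,5) = 1/38610; Σ_t [0,0]: t=0:+1/20160 = 1/20160; (3j)²=12/715 [(2 5 5; 2 -4 2)], sign=-1
I_A²/I_B² = (14/429)/(12/715) = 35/18

35/18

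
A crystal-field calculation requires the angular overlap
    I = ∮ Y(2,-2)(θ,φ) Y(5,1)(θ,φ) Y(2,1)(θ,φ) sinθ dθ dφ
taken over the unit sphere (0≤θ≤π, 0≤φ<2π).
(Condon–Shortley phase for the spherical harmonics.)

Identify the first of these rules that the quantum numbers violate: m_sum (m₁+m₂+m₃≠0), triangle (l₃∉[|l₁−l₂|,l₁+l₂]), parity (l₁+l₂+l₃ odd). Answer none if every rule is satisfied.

m₁+m₂+m₃ = -2 + 1 + 1 = 0  ✓
triangle: |2−5|=3 ≤ l₃=2 ≤ 2+5=7  ✗
parity: l₁+l₂+l₃ = 9 is odd

triangle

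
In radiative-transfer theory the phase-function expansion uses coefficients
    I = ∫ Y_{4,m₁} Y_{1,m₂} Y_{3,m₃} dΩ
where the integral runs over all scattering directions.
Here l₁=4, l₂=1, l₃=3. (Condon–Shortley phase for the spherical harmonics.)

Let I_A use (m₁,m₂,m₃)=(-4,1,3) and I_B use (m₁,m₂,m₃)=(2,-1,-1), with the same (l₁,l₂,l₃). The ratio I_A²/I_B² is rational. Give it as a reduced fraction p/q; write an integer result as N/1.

l's match ⇒ only the (l;m) 3-j factors differ between A and B.
A: triangle coeff Δ(4,1,3) = 1/252; Σ_t [2,2]: t=2:+1/1440 = 1/1440; (3j)²=1/9 [(4 1 3; -4 1 3)], sign=+1
B: triangle coeff Δ(4,1,3) = 1/252; Σ_t [0,0]: t=0:+1/96 = 1/96; (3j)²=5/84 [(4 1 3; 2 -1 -1)], sign=+1
I_A²/I_B² = (1/9)/(5/84) = 28/15

28/15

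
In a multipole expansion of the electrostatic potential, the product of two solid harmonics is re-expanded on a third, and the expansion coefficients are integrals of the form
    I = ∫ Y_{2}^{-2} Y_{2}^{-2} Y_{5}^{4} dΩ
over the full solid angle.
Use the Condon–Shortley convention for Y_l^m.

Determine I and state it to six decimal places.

0.000000

l₃=5 ∉ [0,4] — triangle fails ⇒ I = 0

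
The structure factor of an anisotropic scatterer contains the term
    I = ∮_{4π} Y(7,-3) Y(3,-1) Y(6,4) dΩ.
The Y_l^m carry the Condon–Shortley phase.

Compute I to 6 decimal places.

Rules hold: Σm=0, L=16 even, 4≤6≤10.
N = 15·7·13 = 1365
Δ = 4!·10!·2!/17! = 1/2042040
Racah Σ t=1..3: t=1:−1/207360 t=2:+1/57600 t=3:−1/207360 = 1/129600
⇒ 3j(7 3 6; 0 0 0)² = 168/12155, sgn +1
Racah Σ t=0..2: t=0:+1/174182400 t=1:−1/2177280 t=2:+1/645120 = 191/174182400
⇒ 3j(7 3 6; -3 -1 4)² = 36481/2042040, sgn +1
4πI² = N·(3j₀)²·(3jₘ)² = 766101/2272985
I = +1·√(0.337046/4π) = 0.16377205

0.163772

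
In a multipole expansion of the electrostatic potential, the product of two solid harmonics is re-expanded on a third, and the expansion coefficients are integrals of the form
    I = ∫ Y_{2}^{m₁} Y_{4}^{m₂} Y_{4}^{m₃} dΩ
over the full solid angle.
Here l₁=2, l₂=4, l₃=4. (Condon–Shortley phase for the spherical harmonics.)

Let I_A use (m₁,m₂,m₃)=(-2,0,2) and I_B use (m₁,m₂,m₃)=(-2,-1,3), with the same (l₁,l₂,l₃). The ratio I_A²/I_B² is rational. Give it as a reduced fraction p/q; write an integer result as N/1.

Shared (l₁,l₂,l₃)=(2,4,4): N and (l;000)² cancel in I_A²/I_B².
A: Δ = 2!·2!·6!/11! = 1/13860; Racah Σ t=2..2: t=2:+1/192 = 1/192; ⇒ 3j(2 4 4; -2 0 2)² = 3/77, sgn +1
B: Δ = 2!·2!·6!/11! = 1/13860; Racah Σ t=2..2: t=2:+1/480 = 1/480; ⇒ 3j(2 4 4; -2 -1 3)² = 3/110, sgn -1
I_A²/I_B² = (3/77)/(3/110) = 10/7

10/7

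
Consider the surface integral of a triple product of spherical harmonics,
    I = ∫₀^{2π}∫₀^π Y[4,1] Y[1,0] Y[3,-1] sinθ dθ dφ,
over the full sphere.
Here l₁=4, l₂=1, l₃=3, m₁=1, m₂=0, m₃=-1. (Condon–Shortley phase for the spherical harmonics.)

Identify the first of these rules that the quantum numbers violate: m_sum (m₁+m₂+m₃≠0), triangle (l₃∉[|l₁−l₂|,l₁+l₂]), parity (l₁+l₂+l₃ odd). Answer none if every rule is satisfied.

none

m₁+m₂+m₃ = 1 + 0 − 1 = 0  ✓
triangle: |4−1|=3 ≤ l₃=3 ≤ 4+1=5  ✓
parity: l₁+l₂+l₃ = 8 is even  ✓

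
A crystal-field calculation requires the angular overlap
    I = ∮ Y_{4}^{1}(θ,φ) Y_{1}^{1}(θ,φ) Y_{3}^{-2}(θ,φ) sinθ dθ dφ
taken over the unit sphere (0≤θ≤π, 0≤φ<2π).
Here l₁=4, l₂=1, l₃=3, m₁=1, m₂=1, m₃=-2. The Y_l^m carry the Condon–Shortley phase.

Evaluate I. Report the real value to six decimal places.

-0.106622

Rules hold: Σm=0, L=8 even, 3≤3≤5.
N = 9·3·7 = 189
Δ = 2!·6!·0!/9! = 1/252
Racah Σ t=1..1: t=1:−1/36 = -1/36
⇒ 3j(4 1 3; 0 0 0)² = 4/63, sgn +1
Racah Σ t=2..2: t=2:+1/240 = 1/240
⇒ 3j(4 1 3; 1 1 -2)² = 1/84, sgn -1
4πI² = N·(3j₀)²·(3jₘ)² = 1/7
I = -1·√(0.142857/4π) = -0.10662181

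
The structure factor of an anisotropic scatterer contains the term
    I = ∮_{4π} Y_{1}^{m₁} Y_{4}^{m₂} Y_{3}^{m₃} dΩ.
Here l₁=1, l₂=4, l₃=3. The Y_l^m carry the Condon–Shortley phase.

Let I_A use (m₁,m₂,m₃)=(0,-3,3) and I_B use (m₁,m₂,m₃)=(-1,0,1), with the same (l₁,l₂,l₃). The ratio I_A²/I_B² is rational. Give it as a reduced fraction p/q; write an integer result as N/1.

7/6

Same 1,4,3: normalisation and zero-m 3j drop out of the ratio.
A: Δ: 2! 0! 6! / 9! → 1/252; sum: t=1:−1/720 = -1/720; 3j²(1 4 3; 0 -3 3) = Δ·Π!·Σ² = 1/36  (sign -1)
B: Δ: 2! 0! 6! / 9! → 1/252; sum: t=2:+1/96 = 1/96; 3j²(1 4 3; -1 0 1) = Δ·Π!·Σ² = 1/42  (sign +1)
I_A²/I_B² = (1/36)/(1/42) = 7/6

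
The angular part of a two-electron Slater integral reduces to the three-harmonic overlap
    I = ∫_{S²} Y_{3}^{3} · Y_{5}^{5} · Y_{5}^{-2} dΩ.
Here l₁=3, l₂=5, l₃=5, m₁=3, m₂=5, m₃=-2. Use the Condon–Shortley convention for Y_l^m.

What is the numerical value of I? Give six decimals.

m-sum = 3 + 5 − 2 = 6 ≠ 0 ⇒ I = 0

0.000000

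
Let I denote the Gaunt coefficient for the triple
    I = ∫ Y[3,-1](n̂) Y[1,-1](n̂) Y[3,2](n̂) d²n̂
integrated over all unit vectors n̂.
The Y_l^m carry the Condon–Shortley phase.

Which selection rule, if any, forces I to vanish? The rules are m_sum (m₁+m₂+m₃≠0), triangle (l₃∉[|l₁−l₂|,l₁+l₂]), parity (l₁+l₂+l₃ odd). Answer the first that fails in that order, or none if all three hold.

m₁+m₂+m₃ = -1 − 1 + 2 = 0  ✓
triangle: |3−1|=2 ≤ l₃=3 ≤ 3+1=4  ✓
parity: l₁+l₂+l₃ = 7 is odd  ✗

parity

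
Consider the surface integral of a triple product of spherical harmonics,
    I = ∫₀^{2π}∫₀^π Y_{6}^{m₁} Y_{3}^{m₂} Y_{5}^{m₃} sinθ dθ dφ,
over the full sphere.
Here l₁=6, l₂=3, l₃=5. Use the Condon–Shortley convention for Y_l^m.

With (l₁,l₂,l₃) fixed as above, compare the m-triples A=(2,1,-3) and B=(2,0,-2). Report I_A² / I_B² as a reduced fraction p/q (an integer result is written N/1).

Shared (l₁,l₂,l₃)=(6,3,5): N and (l;000)² cancel in I_A²/I_B².
A: Δ = 4!·8!·2!/15! = 1/675675; Racah Σ t=2..4: t=2:+1/11520 t=3:−1/30240 t=4:+1/1935360 = 1/18432; ⇒ 3j(6 3 5; 2 1 -3)² = 7/429, sgn +1
B: Δ = 4!·8!·2!/15! = 1/675675; Racah Σ t=1..3: t=1:−1/8640 t=2:+1/5760 t=3:−1/60480 = 1/24192; ⇒ 3j(6 3 5; 2 0 -2)² = 8/3003, sgn -1
I_A²/I_B² = (7/429)/(8/3003) = 49/8

49/8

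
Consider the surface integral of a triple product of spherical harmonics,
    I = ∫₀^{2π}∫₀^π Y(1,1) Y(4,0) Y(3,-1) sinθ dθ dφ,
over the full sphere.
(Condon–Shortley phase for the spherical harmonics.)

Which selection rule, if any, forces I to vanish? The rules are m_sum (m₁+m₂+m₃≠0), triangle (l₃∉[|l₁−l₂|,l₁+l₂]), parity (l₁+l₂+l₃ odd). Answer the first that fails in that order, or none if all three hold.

m₁+m₂+m₃ = 1 + 0 − 1 = 0  ✓
triangle: |1−4|=3 ≤ l₃=3 ≤ 1+4=5  ✓
parity: l₁+l₂+l₃ = 8 is even  ✓

none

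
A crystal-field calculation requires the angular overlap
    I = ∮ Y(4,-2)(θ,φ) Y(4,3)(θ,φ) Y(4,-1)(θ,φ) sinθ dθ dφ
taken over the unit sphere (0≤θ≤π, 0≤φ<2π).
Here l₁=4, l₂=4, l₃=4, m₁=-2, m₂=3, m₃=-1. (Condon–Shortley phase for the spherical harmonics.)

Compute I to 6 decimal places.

Checks pass: Σm=0; 12 even; l₃=4∈[0,8].
(2·4+1)(2·4+1)(2·4+1) = 729
Δ: 4! 4! 4! / 13! → 1/450450
sum: t=0:+1/13824 t=1:−1/216 t=2:+1/64 t=3:−1/216 t=4:+1/13824 = 5/768
3j²(4 4 4; 0 0 0) = Δ·Π!·Σ² = 18/1001  (sign +1)
sum: t=3:−1/864 t=4:+1/576 = 1/1728
3j²(4 4 4; -2 3 -1) = Δ·Π!·Σ² = 5/1287  (sign -1)
combine: 4πI² = 729·18/1001·5/1287 = 7290/143143
take √, sign -1: I = -0.06366105

-0.063661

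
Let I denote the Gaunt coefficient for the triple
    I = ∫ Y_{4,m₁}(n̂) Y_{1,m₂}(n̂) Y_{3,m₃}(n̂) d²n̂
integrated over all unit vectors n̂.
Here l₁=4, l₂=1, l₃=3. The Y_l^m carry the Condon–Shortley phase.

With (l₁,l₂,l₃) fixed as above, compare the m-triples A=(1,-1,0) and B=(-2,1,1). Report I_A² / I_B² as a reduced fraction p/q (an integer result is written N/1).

Same 4,1,3: normalisation and zero-m 3j drop out of the ratio.
A: Δ: 2! 6! 0! / 9! → 1/252; sum: t=0:+1/72 = 1/72; 3j²(4 1 3; 1 -1 0) = Δ·Π!·Σ² = 5/126  (sign -1)
B: Δ: 2! 6! 0! / 9! → 1/252; sum: t=2:+1/96 = 1/96; 3j²(4 1 3; -2 1 1) = Δ·Π!·Σ² = 5/84  (sign +1)
I_A²/I_B² = (5/126)/(5/84) = 2/3

2/3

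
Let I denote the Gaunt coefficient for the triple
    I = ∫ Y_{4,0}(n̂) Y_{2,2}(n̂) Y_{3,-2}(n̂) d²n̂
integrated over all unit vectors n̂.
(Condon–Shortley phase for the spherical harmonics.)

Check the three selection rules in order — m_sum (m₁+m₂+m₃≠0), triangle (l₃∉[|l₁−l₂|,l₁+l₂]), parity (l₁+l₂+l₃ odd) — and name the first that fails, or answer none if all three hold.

Σmᵢ = 0  ✓
l₃∈[|l₁−l₂|,l₁+l₂]=[2,6], have l₃=3  ✓
Σlᵢ = 9 ⇒ odd  ✗

parity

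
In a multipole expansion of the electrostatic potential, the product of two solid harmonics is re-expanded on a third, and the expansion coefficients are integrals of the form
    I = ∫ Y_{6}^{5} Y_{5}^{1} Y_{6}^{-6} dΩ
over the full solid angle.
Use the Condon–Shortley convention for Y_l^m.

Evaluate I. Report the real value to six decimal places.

0.000000

L=17 odd ⇒ parity kills the (l;000) factor ⇒ I = 0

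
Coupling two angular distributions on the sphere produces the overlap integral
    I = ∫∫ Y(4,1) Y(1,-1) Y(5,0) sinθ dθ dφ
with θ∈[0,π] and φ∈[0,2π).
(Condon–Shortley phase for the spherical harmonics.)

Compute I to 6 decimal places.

Checks pass: Σm=0; 10 even; l₃=5∈[3,5].
(2·4+1)(2·1+1)(2·5+1) = 297
Δ: 0! 8! 2! / 11! → 1/495
sum: t=0:+1/576 = 1/576
3j²(4 1 5; 0 0 0) = Δ·Π!·Σ² = 5/99  (sign -1)
sum: t=0:+1/1440 = 1/1440
3j²(4 1 5; 1 -1 0) = Δ·Π!·Σ² = 2/99  (sign -1)
combine: 4πI² = 297·5/99·2/99 = 10/33
take √, sign +1: I = 0.15528807

0.155288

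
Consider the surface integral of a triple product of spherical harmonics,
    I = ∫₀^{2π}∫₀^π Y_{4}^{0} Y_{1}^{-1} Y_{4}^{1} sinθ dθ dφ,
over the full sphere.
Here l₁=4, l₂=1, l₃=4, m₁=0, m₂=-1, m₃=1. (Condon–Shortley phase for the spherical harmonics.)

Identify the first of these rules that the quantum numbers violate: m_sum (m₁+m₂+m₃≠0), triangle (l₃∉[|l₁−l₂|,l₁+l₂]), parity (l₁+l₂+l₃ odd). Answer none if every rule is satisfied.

Σmᵢ = 0  ✓
l₃∈[|l₁−l₂|,l₁+l₂]=[3,5], have l₃=4  ✓
Σlᵢ = 9 ⇒ odd  ✗

parity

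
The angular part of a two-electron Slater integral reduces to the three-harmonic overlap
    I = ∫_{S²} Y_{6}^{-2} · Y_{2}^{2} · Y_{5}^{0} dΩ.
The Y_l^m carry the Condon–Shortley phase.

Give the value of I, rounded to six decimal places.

l₁+l₂+l₃=13 is odd: 3j(l;000)=0 ⇒ I=0

0.000000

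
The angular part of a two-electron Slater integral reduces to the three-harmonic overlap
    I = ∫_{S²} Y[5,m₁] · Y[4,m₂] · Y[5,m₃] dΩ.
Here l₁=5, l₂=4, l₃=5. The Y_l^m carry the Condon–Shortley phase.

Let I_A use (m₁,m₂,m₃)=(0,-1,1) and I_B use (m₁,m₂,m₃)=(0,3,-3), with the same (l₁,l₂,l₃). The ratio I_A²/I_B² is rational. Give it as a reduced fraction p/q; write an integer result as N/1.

1/6

l's match ⇒ only the (l;m) 3-j factors differ between A and B.
A: triangle coeff Δ(5,4,5) = 1/3153150; Σ_t [0,3]: t=0:+1/17280 t=1:−1/1152 t=2:+1/864 t=3:−1/6912 = 7/34560; (3j)²=1/429 [(5 4 5; 0 -1 1)], sign=+1
B: triangle coeff Δ(5,4,5) = 1/3153150; Σ_t [3,4]: t=3:−1/6912 t=4:+1/17280 = -1/11520; (3j)²=2/143 [(5 4 5; 0 3 -3)], sign=-1
I_A²/I_B² = (1/429)/(2/143) = 1/6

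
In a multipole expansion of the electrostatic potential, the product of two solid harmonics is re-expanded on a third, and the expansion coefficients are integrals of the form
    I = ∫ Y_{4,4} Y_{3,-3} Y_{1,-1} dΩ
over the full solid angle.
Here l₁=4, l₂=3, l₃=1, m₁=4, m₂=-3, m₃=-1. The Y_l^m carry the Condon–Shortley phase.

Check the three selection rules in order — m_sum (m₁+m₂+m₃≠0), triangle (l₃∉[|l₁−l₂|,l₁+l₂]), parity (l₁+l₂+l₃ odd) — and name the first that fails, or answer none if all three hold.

none

Σmᵢ = 0  ✓
l₃∈[|l₁−l₂|,l₁+l₂]=[1,7], have l₃=1  ✓
Σlᵢ = 8 ⇒ even  ✓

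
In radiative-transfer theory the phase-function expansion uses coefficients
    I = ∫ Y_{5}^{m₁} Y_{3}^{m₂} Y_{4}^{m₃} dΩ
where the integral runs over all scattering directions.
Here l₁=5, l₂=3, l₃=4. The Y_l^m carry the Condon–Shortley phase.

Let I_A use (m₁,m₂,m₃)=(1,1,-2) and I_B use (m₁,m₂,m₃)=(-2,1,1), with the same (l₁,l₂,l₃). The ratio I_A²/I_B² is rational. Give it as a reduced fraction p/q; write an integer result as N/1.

1849/3584

l's match ⇒ only the (l;m) 3-j factors differ between A and B.
A: triangle coeff Δ(5,3,4) = 1/180180; Σ_t [2,4]: t=2:+1/384 t=3:−1/720 t=4:+1/34560 = 43/34560; (3j)²=1849/180180 [(5 3 4; 1 1 -2)], sign=+1
B: triangle coeff Δ(5,3,4) = 1/180180; Σ_t [2,4]: t=2:+1/960 t=3:−1/288 t=4:+1/1728 = -1/540; (3j)²=128/6435 [(5 3 4; -2 1 1)], sign=+1
I_A²/I_B² = (1849/180180)/(128/6435) = 1849/3584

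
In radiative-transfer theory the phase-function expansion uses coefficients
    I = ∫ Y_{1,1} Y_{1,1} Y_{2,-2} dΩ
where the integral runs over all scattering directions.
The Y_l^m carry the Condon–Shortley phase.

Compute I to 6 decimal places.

0.309019

Checks pass: Σm=0; 4 even; l₃=2∈[0,2].
(2·1+1)(2·1+1)(2·2+1) = 45
Δ: 0! 2! 2! / 5! → 1/30
sum: t=0:+1/1 = 1/1
3j²(1 1 2; 0 0 0) = Δ·Π!·Σ² = 2/15  (sign +1)
sum: t=0:+1/4 = 1/4
3j²(1 1 2; 1 1 -2) = Δ·Π!·Σ² = 1/5  (sign +1)
combine: 4πI² = 45·2/15·1/5 = 6/5
take √, sign +1: I = 0.30901936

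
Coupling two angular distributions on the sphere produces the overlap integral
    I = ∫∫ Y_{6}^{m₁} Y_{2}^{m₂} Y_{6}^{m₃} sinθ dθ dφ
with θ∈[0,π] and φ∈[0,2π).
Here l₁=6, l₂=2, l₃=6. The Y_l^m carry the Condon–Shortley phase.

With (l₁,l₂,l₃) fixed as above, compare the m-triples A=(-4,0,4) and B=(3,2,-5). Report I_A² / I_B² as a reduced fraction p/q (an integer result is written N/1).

2/55

Shared (l₁,l₂,l₃)=(6,2,6): N and (l;000)² cancel in I_A²/I_B².
A: Δ = 2!·10!·2!/15! = 1/90090; Racah Σ t=0..2: t=0:+1/14515200 t=1:−1/362880 t=2:+1/322560 = 1/2419200; ⇒ 3j(6 2 6; -4 0 4)² = 2/5005, sgn +1
B: Δ = 2!·10!·2!/15! = 1/90090; Racah Σ t=2..2: t=2:+1/1451520 = 1/1451520; ⇒ 3j(6 2 6; 3 2 -5)² = 1/91, sgn -1
I_A²/I_B² = (2/5005)/(1/91) = 2/55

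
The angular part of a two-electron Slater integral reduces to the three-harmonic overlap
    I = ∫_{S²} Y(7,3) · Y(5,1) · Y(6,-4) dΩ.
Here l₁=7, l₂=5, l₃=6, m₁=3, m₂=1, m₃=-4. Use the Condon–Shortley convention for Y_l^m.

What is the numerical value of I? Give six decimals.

Checks pass: Σm=0; 18 even; l₃=6∈[2,12].
(2·7+1)(2·5+1)(2·6+1) = 2145
Δ: 6! 8! 4! / 19! → 1/174594420
sum: t=1:−1/4147200 t=2:+1/207360 t=3:−1/82944 t=4:+1/207360 t=5:−1/4147200 = -1/345600
3j²(7 5 6; 0 0 0) = Δ·Π!·Σ² = 420/46189  (sign -1)
sum: t=2:+1/1658880 t=3:−1/1088640 t=4:+1/7741440 = -13/69672960
3j²(7 5 6; 3 1 -4) = Δ·Π!·Σ² = 325/149226  (sign -1)
combine: 4πI² = 2145·420/46189·325/149226 = 48750/1147619
take √, sign +1: I = 0.05814114

0.058141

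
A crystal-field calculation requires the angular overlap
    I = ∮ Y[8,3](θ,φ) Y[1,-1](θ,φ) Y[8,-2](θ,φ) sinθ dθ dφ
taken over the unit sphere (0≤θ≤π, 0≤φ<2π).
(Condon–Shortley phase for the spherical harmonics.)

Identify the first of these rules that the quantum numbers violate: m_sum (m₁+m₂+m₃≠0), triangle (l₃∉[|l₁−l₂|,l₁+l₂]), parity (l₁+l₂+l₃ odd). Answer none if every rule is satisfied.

parity

Σmᵢ = 0  ✓
l₃∈[|l₁−l₂|,l₁+l₂]=[7,9], have l₃=8  ✓
Σlᵢ = 17 ⇒ odd  ✗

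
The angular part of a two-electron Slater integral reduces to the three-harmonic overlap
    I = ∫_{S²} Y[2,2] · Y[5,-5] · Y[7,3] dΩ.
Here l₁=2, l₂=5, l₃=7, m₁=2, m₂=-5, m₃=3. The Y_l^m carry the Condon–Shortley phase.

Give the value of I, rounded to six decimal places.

m-sum 0 ✓  L=14 even ✓  3≤7≤7 ✓
Π(2lᵢ+1) = 5×11×15 = 825
triangle coeff Δ(2,5,7) = 1/15015
Σ_t [0,0]: t=0:+1/57600 = 1/57600
(3j)²=21/715 [(2 5 7; 0 0 0)], sign=-1
Σ_t [0,0]: t=0:+1/87091200 = 1/87091200
(3j)²=1/15015 [(2 5 7; 2 -5 3)], sign=+1
⇒ 4πI² = 3/1859
I = (-1)√(3/1859/(4π)) = -0.01133225

-0.011332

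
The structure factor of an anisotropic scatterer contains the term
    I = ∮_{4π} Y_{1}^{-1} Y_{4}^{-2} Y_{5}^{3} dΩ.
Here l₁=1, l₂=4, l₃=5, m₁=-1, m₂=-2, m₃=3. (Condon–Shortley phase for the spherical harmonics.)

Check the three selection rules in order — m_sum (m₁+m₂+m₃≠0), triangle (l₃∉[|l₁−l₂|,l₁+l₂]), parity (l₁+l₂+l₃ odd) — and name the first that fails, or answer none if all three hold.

m₁+m₂+m₃ = -1 − 2 + 3 = 0  ✓
triangle: |1−4|=3 ≤ l₃=5 ≤ 1+4=5  ✓
parity: l₁+l₂+l₃ = 10 is even  ✓

none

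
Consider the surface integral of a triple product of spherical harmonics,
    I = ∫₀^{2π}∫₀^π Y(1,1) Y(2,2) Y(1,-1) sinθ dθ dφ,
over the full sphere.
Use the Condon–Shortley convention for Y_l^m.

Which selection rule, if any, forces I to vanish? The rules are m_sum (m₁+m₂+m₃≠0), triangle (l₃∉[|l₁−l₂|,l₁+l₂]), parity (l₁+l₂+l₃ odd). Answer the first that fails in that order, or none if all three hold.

m_sum

m₁+m₂+m₃ = 1 + 2 − 1 = 2  ✗
triangle: |1−2|=1 ≤ l₃=1 ≤ 1+2=3
parity: l₁+l₂+l₃ = 4 is even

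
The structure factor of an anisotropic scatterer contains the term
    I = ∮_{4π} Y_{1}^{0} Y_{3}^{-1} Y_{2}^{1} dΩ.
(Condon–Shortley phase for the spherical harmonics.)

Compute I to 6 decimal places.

-0.233597

Rules hold: Σm=0, L=6 even, 2≤2≤4.
N = 3·7·5 = 105
Δ = 2!·0!·4!/7! = 1/105
Racah Σ t=1..1: t=1:−1/4 = -1/4
⇒ 3j(1 3 2; 0 0 0)² = 3/35, sgn -1
Racah Σ t=1..1: t=1:−1/6 = -1/6
⇒ 3j(1 3 2; 0 -1 1)² = 8/105, sgn +1
4πI² = N·(3j₀)²·(3jₘ)² = 24/35
I = -1·√(0.685714/4π) = -0.23359668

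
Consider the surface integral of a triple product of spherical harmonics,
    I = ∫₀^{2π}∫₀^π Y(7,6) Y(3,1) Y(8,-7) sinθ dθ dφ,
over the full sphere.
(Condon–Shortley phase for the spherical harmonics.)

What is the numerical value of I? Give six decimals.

Rules hold: Σm=0, L=18 even, 4≤8≤10.
N = 15·7·17 = 1785
Δ = 2!·12!·4!/19! = 1/5290740
Racah Σ t=0..2: t=0:+1/7257600 t=1:−1/2073600 t=2:+1/7257600 = -1/4838400
⇒ 3j(7 3 8; 0 0 0)² = 252/20995, sgn -1
Racah Σ t=0..1: t=0:+1/1916006400 t=1:−1/2874009600 = 1/5748019200
⇒ 3j(7 3 8; 6 1 -7)² = 13/5814, sgn -1
4πI² = N·(3j₀)²·(3jₘ)² = 294/6137
I = +1·√(0.0479061/4π) = 0.06174342

0.061743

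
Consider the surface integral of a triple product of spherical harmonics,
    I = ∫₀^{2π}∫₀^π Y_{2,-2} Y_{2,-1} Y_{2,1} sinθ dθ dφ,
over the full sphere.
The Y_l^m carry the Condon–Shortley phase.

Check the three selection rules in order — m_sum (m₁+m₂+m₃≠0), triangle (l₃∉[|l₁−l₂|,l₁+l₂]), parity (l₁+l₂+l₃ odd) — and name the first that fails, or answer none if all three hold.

Σmᵢ = -2  ✗
l₃∈[|l₁−l₂|,l₁+l₂]=[0,4], have l₃=2
Σlᵢ = 6 ⇒ even

m_sum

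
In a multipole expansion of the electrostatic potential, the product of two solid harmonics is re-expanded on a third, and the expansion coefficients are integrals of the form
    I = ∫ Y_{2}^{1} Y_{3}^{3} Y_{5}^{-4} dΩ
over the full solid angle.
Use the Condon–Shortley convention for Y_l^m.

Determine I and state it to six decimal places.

0.219610

Checks pass: Σm=0; 10 even; l₃=5∈[1,5].
(2·2+1)(2·3+1)(2·5+1) = 385
Δ: 0! 4! 6! / 11! → 1/2310
sum: t=0:+1/144 = 1/144
3j²(2 3 5; 0 0 0) = Δ·Π!·Σ² = 10/231  (sign -1)
sum: t=0:+1/4320 = 1/4320
3j²(2 3 5; 1 3 -4) = Δ·Π!·Σ² = 2/55  (sign -1)
combine: 4πI² = 385·10/231·2/55 = 20/33
take √, sign +1: I = 0.21961050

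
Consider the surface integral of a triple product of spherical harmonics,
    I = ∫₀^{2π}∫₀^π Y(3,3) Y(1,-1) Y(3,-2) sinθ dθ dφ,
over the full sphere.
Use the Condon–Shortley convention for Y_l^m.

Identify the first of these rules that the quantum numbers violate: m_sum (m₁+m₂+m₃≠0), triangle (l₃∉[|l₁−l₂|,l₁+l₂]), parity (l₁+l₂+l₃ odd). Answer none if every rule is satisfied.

parity

m₁+m₂+m₃ = 3 − 1 − 2 = 0  ✓
triangle: |3−1|=2 ≤ l₃=3 ≤ 3+1=4  ✓
parity: l₁+l₂+l₃ = 7 is odd  ✗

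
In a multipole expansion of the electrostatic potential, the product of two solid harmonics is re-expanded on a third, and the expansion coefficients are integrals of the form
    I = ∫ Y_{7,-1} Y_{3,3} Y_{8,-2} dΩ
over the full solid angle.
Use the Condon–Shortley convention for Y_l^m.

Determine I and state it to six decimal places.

-0.168590

Rules hold: Σm=0, L=18 even, 4≤8≤10.
N = 15·7·17 = 1785
Δ = 2!·12!·4!/19! = 1/5290740
Racah Σ t=0..2: t=0:+1/7257600 t=1:−1/2073600 t=2:+1/7257600 = -1/4838400
⇒ 3j(7 3 8; 0 0 0)² = 252/20995, sgn -1
Racah Σ t=2..2: t=2:+1/24883200 = 1/24883200
⇒ 3j(7 3 8; -1 3 -2)² = 70/4199, sgn +1
4πI² = N·(3j₀)²·(3jₘ)² = 370440/1037153
I = -1·√(0.35717/4π) = -0.16859030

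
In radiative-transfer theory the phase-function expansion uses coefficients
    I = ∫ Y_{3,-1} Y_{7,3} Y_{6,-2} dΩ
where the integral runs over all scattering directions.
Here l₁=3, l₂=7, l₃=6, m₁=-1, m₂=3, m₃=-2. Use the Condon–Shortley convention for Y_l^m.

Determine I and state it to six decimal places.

-0.150285

Checks pass: Σm=0; 16 even; l₃=6∈[4,10].
(2·3+1)(2·7+1)(2·6+1) = 1365
Δ: 4! 2! 10! / 17! → 1/2042040
sum: t=1:−1/207360 t=2:+1/57600 t=3:−1/207360 = 1/129600
3j²(3 7 6; 0 0 0) = Δ·Π!·Σ² = 168/12155  (sign +1)
sum: t=2:+1/645120 t=3:−1/181440 t=4:+1/829440 = -1/362880
3j²(3 7 6; -1 3 -2) = Δ·Π!·Σ² = 256/17017  (sign -1)
combine: 4πI² = 1365·168/12155·256/17017 = 129024/454597
take √, sign -1: I = -0.15028548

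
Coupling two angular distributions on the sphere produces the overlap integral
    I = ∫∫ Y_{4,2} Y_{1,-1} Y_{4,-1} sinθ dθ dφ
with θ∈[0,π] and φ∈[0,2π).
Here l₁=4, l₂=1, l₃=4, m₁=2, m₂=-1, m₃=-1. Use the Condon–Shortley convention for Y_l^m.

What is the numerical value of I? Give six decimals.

l₁+l₂+l₃=9 is odd: 3j(l;000)=0 ⇒ I=0

0.000000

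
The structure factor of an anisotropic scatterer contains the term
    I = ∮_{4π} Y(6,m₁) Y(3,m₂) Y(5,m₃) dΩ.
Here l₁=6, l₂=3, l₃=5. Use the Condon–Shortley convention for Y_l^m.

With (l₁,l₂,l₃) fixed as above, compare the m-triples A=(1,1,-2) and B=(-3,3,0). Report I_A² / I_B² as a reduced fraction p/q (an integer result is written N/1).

Same 6,3,5: normalisation and zero-m 3j drop out of the ratio.
A: Δ: 4! 8! 2! / 15! → 1/675675; sum: t=2:+1/5760 t=3:−1/8640 t=4:+1/241920 = 1/16128; 3j²(6 3 5; 1 1 -2) = Δ·Π!·Σ² = 5/1001  (sign -1)
B: Δ: 4! 8! 2! / 15! → 1/675675; sum: t=4:+1/34560 = 1/34560; 3j²(6 3 5; -3 3 0) = Δ·Π!·Σ² = 4/143  (sign -1)
I_A²/I_B² = (5/1001)/(4/143) = 5/28

5/28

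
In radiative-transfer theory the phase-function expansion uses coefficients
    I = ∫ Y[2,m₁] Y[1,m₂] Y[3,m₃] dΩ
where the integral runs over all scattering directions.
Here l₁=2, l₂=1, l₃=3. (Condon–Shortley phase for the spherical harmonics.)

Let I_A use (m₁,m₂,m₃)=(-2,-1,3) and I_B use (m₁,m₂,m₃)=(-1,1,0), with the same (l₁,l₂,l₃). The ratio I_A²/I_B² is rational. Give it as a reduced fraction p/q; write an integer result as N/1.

l's match ⇒ only the (l;m) 3-j factors differ between A and B.
A: triangle coeff Δ(2,1,3) = 1/105; Σ_t [0,0]: t=0:+1/48 = 1/48; (3j)²=1/7 [(2 1 3; -2 -1 3)], sign=+1
B: triangle coeff Δ(2,1,3) = 1/105; Σ_t [0,0]: t=0:+1/12 = 1/12; (3j)²=1/35 [(2 1 3; -1 1 0)], sign=-1
I_A²/I_B² = (1/7)/(1/35) = 5/1

5/1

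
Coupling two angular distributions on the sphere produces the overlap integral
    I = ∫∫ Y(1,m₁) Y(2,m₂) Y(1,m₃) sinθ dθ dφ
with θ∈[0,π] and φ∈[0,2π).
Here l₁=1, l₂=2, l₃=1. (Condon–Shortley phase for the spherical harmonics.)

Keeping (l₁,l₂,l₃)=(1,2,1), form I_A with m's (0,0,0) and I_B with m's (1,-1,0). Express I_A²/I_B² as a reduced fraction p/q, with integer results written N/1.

Same 1,2,1: normalisation and zero-m 3j drop out of the ratio.
A: Δ: 2! 0! 2! / 5! → 1/30; sum: t=1:−1/1 = -1/1; 3j²(1 2 1; 0 0 0) = Δ·Π!·Σ² = 2/15  (sign +1)
B: Δ: 2! 0! 2! / 5! → 1/30; sum: t=0:+1/2 = 1/2; 3j²(1 2 1; 1 -1 0) = Δ·Π!·Σ² = 1/10  (sign -1)
I_A²/I_B² = (2/15)/(1/10) = 4/3

4/3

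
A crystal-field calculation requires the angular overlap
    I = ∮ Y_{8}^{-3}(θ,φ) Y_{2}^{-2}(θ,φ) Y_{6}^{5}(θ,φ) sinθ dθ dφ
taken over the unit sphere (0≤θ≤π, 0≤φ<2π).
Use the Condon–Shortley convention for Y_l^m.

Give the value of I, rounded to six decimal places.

Rules hold: Σm=0, L=16 even, 6≤6≤10.
N = 17·5·13 = 1105
Δ = 4!·12!·0!/17! = 1/30940
Racah Σ t=2..2: t=2:+1/2073600 = 1/2073600
⇒ 3j(8 2 6; 0 0 0)² = 28/1105, sgn +1
Racah Σ t=0..0: t=0:+1/958003200 = 1/958003200
⇒ 3j(8 2 6; -3 -2 5)² = 1/6188, sgn -1
4πI² = N·(3j₀)²·(3jₘ)² = 1/221
I = -1·√(0.00452489/4π) = -0.01897575

-0.018976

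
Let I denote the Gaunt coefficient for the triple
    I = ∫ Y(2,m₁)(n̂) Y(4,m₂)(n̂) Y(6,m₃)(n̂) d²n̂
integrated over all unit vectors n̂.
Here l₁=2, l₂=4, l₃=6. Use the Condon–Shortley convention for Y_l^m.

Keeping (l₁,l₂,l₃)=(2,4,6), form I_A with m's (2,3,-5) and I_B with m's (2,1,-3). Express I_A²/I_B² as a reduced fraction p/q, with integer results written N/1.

Same 2,4,6: normalisation and zero-m 3j drop out of the ratio.
A: Δ: 0! 4! 8! / 13! → 1/6435; sum: t=0:+1/120960 = 1/120960; 3j²(2 4 6; 2 3 -5) = Δ·Π!·Σ² = 2/39  (sign -1)
B: Δ: 0! 4! 8! / 13! → 1/6435; sum: t=0:+1/17280 = 1/17280; 3j²(2 4 6; 2 1 -3) = Δ·Π!·Σ² = 14/715  (sign -1)
I_A²/I_B² = (2/39)/(14/715) = 55/21

55/21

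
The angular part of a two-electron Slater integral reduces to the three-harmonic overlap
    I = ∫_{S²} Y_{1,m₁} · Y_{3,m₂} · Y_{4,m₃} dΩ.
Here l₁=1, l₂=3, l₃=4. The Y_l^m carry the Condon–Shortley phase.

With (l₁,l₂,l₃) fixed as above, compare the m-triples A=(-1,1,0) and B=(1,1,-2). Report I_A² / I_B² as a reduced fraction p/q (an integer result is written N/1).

2/5

Shared (l₁,l₂,l₃)=(1,3,4): N and (l;000)² cancel in I_A²/I_B².
A: Δ = 0!·2!·6!/9! = 1/252; Racah Σ t=0..0: t=0:+1/96 = 1/96; ⇒ 3j(1 3 4; -1 1 0)² = 1/42, sgn +1
B: Δ = 0!·2!·6!/9! = 1/252; Racah Σ t=0..0: t=0:+1/96 = 1/96; ⇒ 3j(1 3 4; 1 1 -2)² = 5/84, sgn +1
I_A²/I_B² = (1/42)/(5/84) = 2/5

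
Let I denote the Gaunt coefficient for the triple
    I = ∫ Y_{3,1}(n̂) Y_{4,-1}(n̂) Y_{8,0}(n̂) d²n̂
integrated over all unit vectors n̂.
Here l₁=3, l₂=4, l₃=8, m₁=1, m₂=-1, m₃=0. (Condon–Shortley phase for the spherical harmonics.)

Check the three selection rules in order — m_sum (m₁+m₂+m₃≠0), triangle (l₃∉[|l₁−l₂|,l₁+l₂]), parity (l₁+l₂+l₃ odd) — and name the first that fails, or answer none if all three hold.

Σmᵢ = 0  ✓
l₃∈[|l₁−l₂|,l₁+l₂]=[1,7], have l₃=8  ✗
Σlᵢ = 15 ⇒ odd

triangle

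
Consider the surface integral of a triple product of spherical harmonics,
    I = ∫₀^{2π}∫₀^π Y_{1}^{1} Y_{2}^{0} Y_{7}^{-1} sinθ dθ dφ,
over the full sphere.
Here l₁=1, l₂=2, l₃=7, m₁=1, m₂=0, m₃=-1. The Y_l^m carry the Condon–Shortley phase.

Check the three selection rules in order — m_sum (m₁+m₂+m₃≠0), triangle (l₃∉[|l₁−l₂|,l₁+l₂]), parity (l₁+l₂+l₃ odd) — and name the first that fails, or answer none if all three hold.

azimuthal sum: 1 + 0 − 1 = 0  ✓
1 ≤ 7 ≤ 3 (triangle on l)  ✗
L = 1 + 2 + 7 = 10 (even)

triangle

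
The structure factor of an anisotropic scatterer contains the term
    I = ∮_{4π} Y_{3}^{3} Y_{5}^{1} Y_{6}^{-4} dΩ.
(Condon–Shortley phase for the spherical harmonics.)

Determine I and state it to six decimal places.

-0.190675

Rules hold: Σm=0, L=14 even, 2≤6≤8.
N = 7·11·13 = 1001
Δ = 2!·4!·8!/15! = 1/675675
Racah Σ t=0..2: t=0:+1/8640 t=1:−1/2304 t=2:+1/8640 = -7/34560
⇒ 3j(3 5 6; 0 0 0)² = 7/429, sgn -1
Racah Σ t=0..0: t=0:+1/69120 = 1/69120
⇒ 3j(3 5 6; 3 1 -4)² = 4/143, sgn +1
4πI² = N·(3j₀)²·(3jₘ)² = 196/429
I = -1·√(0.456876/4π) = -0.19067531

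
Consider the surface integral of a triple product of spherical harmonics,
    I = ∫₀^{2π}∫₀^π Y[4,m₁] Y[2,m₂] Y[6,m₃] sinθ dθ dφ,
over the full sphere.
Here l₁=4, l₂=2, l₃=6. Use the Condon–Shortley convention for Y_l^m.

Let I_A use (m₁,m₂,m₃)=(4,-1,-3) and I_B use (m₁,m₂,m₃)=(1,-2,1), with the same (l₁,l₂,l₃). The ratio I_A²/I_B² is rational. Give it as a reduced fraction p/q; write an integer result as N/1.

l's match ⇒ only the (l;m) 3-j factors differ between A and B.
A: triangle coeff Δ(4,2,6) = 1/6435; Σ_t [0,0]: t=0:+1/241920 = 1/241920; (3j)²=1/715 [(4 2 6; 4 -1 -3)], sign=-1
B: triangle coeff Δ(4,2,6) = 1/6435; Σ_t [0,0]: t=0:+1/17280 = 1/17280; (3j)²=7/1287 [(4 2 6; 1 -2 1)], sign=-1
I_A²/I_B² = (1/715)/(7/1287) = 9/35

9/35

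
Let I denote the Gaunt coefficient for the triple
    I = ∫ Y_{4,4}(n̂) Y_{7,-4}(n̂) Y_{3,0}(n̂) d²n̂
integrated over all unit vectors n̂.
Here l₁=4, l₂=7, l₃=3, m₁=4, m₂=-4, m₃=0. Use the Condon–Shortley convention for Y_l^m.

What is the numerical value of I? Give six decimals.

Rules hold: Σm=0, L=14 even, 3≤3≤11.
N = 9·15·7 = 945
Δ = 8!·0!·6!/15! = 1/45045
Racah Σ t=4..4: t=4:+1/20736 = 1/20736
⇒ 3j(4 7 3; 0 0 0)² = 35/1287, sgn -1
Racah Σ t=0..0: t=0:+1/1451520 = 1/1451520
⇒ 3j(4 7 3; 4 -4 0)² = 1/273, sgn -1
4πI² = N·(3j₀)²·(3jₘ)² = 175/1859
I = +1·√(0.0941366/4π) = 0.08655146

0.086551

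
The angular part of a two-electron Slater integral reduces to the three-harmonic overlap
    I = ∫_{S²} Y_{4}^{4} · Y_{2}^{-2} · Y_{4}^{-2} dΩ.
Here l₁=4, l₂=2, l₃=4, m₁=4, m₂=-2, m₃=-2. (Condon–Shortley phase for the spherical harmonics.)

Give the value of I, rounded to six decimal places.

-0.106180

Checks pass: Σm=0; 10 even; l₃=4∈[2,6].
(2·4+1)(2·2+1)(2·4+1) = 405
Δ: 2! 6! 2! / 11! → 1/13860
sum: t=0:+1/192 t=1:−1/36 t=2:+1/192 = -5/288
3j²(4 2 4; 0 0 0) = Δ·Π!·Σ² = 20/693  (sign -1)
sum: t=0:+1/2880 = 1/2880
3j²(4 2 4; 4 -2 -2) = Δ·Π!·Σ² = 2/165  (sign +1)
combine: 4πI² = 405·20/693·2/165 = 120/847
take √, sign -1: I = -0.10618031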